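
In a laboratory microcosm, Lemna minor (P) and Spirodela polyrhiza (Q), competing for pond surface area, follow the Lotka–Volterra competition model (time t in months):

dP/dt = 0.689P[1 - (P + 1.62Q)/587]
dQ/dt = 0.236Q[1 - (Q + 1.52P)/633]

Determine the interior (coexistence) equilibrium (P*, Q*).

Setting both brackets to zero gives the nullclines P + 1.62Q = 587 and 1.52P + Q = 633.
Substituting Q = 633 - 1.52P into the first: P(1 - 1.62·1.52) = 587 - 1.62·633.
So P* = -438/-1.46 = 300, and then Q* = 633 - 1.52·300 = 177.

P* ≈ 300, Q* ≈ 177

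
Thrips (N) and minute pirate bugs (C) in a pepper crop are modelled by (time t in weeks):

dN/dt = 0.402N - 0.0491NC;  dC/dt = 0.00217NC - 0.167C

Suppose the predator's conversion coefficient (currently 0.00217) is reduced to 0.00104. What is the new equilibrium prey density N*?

At the interior fixed point, setting dC/dt = 0 with C > 0 fixes N* = (predator death rate)/(NC coefficient) — independent of the other coefficients.
With the change, N* = 0.167/0.00104 = 161; it rises from 77.

N* ≈ 161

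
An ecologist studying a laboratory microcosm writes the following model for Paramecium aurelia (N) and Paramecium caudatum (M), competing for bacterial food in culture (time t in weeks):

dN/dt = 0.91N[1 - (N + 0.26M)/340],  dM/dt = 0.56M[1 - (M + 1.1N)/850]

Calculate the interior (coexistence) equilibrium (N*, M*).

N* ≈ 167, M* ≈ 667

Setting both brackets to zero gives the nullclines N + 0.26M = 340 and 1.1N + M = 850.
Substituting M = 850 - 1.1N into the first: N(1 - 0.26·1.1) = 340 - 0.26·850.
So N* = 119/0.714 = 167, and then M* = 850 - 1.1·167 = 667.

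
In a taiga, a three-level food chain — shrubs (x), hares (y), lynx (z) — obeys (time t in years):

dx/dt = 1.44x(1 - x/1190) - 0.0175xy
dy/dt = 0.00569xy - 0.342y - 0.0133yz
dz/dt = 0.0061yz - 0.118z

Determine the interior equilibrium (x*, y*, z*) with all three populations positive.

x* ≈ 910, y* ≈ 19.3, z* ≈ 364

From dz/dt = 0: 0.0061y* = 0.118, so y* = 19.3.
From dx/dt = 0: 1.44(1 - x*/1190) = 0.0175·19.3, giving x* = 1190·(1 - 0.235) = 910.
From dy/dt = 0: 0.00569·910 - 0.342 = 0.0133z*, so z* = 4.84/0.0133 = 364.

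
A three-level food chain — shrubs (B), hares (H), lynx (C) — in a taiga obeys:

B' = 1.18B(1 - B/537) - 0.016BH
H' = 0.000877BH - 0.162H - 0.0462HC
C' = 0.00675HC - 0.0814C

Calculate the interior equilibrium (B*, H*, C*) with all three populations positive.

B* ≈ 449, H* ≈ 12.1, C* ≈ 5.02

From dC/dt = 0: 0.00675H* = 0.0814, so H* = 12.1.
From dB/dt = 0: 1.18(1 - B*/537) = 0.016·12.1, giving B* = 537·(1 - 0.164) = 449.
From dH/dt = 0: 0.000877·449 - 0.162 = 0.0462C*, so C* = 0.232/0.0462 = 5.02.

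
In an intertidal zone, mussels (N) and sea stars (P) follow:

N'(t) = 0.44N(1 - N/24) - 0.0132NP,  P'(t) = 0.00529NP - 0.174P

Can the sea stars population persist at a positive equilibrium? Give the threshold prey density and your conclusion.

The predator equation gives dP/dt > 0 only when N > 0.174/0.00529 = 32.9.
Without the predator, N → K = 24. Since 24 < 32.9, the predator cannot invade.

Threshold N = 32.9; K < 32.9, so no, the predator goes extinct.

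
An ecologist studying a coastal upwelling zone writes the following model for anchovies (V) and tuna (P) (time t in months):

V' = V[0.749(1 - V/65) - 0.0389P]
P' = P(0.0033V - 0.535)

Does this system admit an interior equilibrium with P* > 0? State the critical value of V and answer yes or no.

The predator equation gives dP/dt > 0 only when V > 0.535/0.0033 = 162.
Without the predator, V → K = 65. Since 65 < 162, the predator cannot invade.

Threshold V = 162; K < 162, so no, the predator goes extinct.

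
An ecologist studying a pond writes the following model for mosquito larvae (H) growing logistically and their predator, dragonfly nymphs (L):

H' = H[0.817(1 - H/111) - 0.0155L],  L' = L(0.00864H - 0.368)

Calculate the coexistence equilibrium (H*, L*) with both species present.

From dL/dt = 0 with L > 0: 0.00864H* = 0.368, so H* = 42.6.
Substitute into dH/dt = 0: 0.817(1 - 42.6/111) = 0.0155L*.
The bracket is 0.616, giving L* = 0.504/0.0155 = 32.5.

H* ≈ 42.6, L* ≈ 32.5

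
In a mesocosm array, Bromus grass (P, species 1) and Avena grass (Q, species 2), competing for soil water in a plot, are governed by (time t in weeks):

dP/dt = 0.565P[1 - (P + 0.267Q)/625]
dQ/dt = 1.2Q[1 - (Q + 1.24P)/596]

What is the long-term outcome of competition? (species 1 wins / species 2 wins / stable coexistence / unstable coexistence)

Compare the nullcline intercepts: K1/α12 = 625/0.267 = 2340 > K2 = 596; K2/α21 = 596/1.24 = 481 < K1 = 625.
Since the inequalities point opposite ways, species 1 can invade but species 2 cannot.

species 1 excludes species 2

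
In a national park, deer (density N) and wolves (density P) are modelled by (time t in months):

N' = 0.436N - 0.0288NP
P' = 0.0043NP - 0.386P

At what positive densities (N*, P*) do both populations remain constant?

Set dP/dt = 0 with P > 0: 0.0043N - 0.386 = 0, so N* = 0.386/0.0043 = 89.8.
Set dN/dt = 0 with N > 0: 0.436 - 0.0288P = 0, so P* = 0.436/0.0288 = 15.1.

N* ≈ 89.8, P* ≈ 15.1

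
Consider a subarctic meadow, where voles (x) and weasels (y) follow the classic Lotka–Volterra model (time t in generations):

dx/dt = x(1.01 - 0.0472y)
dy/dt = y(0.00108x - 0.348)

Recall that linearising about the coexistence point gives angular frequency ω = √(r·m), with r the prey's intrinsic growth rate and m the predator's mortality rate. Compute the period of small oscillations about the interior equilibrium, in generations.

Here r = 1.01 and m = 0.348, so r·m = 0.351.
ω = √0.351 = 0.593 per generation, hence T = 2π/ω ≈ 10.6 generations.

T ≈ 10.6 generations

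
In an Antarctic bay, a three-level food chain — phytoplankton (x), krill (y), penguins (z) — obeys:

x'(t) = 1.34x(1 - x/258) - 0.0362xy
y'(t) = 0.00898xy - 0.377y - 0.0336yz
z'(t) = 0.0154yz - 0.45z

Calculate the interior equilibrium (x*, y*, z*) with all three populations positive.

x* ≈ 54.3, y* ≈ 29.2, z* ≈ 3.3

From dz/dt = 0: 0.0154y* = 0.45, so y* = 29.2.
From dx/dt = 0: 1.34(1 - x*/258) = 0.0362·29.2, giving x* = 258·(1 - 0.789) = 54.3.
From dy/dt = 0: 0.00898·54.3 - 0.377 = 0.0336z*, so z* = 0.111/0.0336 = 3.3.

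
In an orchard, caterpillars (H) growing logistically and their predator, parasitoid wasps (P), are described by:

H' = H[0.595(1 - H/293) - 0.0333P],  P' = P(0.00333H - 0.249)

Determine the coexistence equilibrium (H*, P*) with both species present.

From dP/dt = 0 with P > 0: 0.00333H* = 0.249, so H* = 74.8.
Substitute into dH/dt = 0: 0.595(1 - 74.8/293) = 0.0333P*.
The bracket is 0.745, giving P* = 0.443/0.0333 = 13.3.

H* ≈ 74.8, P* ≈ 13.3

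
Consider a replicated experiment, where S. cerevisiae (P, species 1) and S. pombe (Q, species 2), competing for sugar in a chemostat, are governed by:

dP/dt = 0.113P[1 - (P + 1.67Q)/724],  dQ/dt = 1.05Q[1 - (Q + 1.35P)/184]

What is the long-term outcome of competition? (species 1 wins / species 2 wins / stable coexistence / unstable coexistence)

species 1 excludes species 2

Compare the nullcline intercepts: K1/α12 = 724/1.67 = 434 > K2 = 184; K2/α21 = 184/1.35 = 136 < K1 = 724.
Since the inequalities point opposite ways, species 1 can invade but species 2 cannot.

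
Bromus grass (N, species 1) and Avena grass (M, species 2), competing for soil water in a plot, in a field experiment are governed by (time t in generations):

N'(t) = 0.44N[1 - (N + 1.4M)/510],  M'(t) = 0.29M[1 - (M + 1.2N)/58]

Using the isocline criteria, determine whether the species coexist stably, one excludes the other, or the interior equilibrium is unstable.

species 1 excludes species 2

Compare the nullcline intercepts: K1/α12 = 510/1.4 = 364 > K2 = 58; K2/α21 = 58/1.2 = 48.3 < K1 = 510.
Since the inequalities point opposite ways, species 1 can invade but species 2 cannot.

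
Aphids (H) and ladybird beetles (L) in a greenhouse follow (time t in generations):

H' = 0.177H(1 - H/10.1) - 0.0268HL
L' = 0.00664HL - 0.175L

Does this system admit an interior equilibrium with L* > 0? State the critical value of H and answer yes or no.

The predator equation gives dL/dt > 0 only when H > 0.175/0.00664 = 26.4.
Without the predator, H → K = 10.1. Since 10.1 < 26.4, the predator cannot invade.

Threshold H = 26.4; K < 26.4, so no, the predator goes extinct.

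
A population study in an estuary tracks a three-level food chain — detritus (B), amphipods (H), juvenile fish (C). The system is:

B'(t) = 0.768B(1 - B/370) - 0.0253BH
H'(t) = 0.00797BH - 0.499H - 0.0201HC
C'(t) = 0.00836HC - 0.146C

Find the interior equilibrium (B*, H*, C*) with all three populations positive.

From dC/dt = 0: 0.00836H* = 0.146, so H* = 17.5.
From dB/dt = 0: 0.768(1 - B*/370) = 0.0253·17.5, giving B* = 370·(1 - 0.575) = 157.
From dH/dt = 0: 0.00797·157 - 0.499 = 0.0201C*, so C* = 0.753/0.0201 = 37.5.

B* ≈ 157, H* ≈ 17.5, C* ≈ 37.5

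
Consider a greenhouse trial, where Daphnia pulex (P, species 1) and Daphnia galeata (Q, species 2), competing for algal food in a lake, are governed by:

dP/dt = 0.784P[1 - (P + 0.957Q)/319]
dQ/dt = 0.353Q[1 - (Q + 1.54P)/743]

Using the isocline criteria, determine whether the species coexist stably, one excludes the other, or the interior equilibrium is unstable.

Compare the nullcline intercepts: K1/α12 = 319/0.957 = 333 < K2 = 743; K2/α21 = 743/1.54 = 482 > K1 = 319.
Since the inequalities point opposite ways, species 2 can invade but species 1 cannot.

species 2 excludes species 1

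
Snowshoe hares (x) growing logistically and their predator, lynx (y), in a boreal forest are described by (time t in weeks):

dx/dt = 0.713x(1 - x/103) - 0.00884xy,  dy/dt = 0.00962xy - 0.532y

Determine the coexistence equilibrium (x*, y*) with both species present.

From dy/dt = 0 with y > 0: 0.00962x* = 0.532, so x* = 55.3.
Substitute into dx/dt = 0: 0.713(1 - 55.3/103) = 0.00884y*.
The bracket is 0.463, giving y* = 0.33/0.00884 = 37.4.

x* ≈ 55.3, y* ≈ 37.4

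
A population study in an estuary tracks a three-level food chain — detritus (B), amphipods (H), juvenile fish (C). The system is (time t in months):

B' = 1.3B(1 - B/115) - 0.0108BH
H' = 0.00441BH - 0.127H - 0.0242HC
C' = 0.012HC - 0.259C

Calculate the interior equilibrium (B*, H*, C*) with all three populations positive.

B* ≈ 94.4, H* ≈ 21.6, C* ≈ 12

From dC/dt = 0: 0.012H* = 0.259, so H* = 21.6.
From dB/dt = 0: 1.3(1 - B*/115) = 0.0108·21.6, giving B* = 115·(1 - 0.179) = 94.4.
From dH/dt = 0: 0.00441·94.4 - 0.127 = 0.0242C*, so C* = 0.289/0.0242 = 12.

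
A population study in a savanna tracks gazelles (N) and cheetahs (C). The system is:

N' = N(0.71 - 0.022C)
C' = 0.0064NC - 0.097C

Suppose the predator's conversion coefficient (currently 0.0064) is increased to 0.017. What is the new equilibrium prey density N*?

At the interior fixed point, setting dC/dt = 0 with C > 0 fixes N* = (predator death rate)/(NC coefficient) — independent of the other coefficients.
With the change, N* = 0.097/0.017 = 5.71; it falls from 15.2.

N* ≈ 5.71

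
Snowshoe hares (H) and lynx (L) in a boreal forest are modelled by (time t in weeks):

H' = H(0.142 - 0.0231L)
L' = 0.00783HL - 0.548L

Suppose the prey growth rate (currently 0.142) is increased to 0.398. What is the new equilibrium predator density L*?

L* ≈ 17.2

At the interior fixed point, setting dH/dt = 0 with H > 0 fixes L* = (prey growth rate)/(HL coefficient) — independent of the other coefficients.
With the change, L* = 0.398/0.0231 = 17.2; it rises from 6.15.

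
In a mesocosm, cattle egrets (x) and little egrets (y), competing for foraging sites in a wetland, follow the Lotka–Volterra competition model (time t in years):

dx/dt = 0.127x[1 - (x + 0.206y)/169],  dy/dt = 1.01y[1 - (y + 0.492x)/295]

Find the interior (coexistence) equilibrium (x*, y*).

x* ≈ 120, y* ≈ 236

Setting both brackets to zero gives the nullclines x + 0.206y = 169 and 0.492x + y = 295.
Substituting y = 295 - 0.492x into the first: x(1 - 0.206·0.492) = 169 - 0.206·295.
So x* = 108/0.899 = 120, and then y* = 295 - 0.492·120 = 236.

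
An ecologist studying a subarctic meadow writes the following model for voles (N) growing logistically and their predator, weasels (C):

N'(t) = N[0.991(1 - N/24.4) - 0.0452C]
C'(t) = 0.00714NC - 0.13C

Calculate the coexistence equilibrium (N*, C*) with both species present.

N* ≈ 18.2, C* ≈ 5.56

From dC/dt = 0 with C > 0: 0.00714N* = 0.13, so N* = 18.2.
Substitute into dN/dt = 0: 0.991(1 - 18.2/24.4) = 0.0452C*.
The bracket is 0.254, giving C* = 0.252/0.0452 = 5.56.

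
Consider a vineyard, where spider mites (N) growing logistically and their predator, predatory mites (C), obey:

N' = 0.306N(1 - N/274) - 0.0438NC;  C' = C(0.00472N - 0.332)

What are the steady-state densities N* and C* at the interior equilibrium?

From dC/dt = 0 with C > 0: 0.00472N* = 0.332, so N* = 70.3.
Substitute into dN/dt = 0: 0.306(1 - 70.3/274) = 0.0438C*.
The bracket is 0.743, giving C* = 0.227/0.0438 = 5.19.

N* ≈ 70.3, C* ≈ 5.19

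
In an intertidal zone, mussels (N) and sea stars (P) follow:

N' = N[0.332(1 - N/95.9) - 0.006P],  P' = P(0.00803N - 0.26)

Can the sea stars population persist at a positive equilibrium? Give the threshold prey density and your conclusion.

The predator equation gives dP/dt > 0 only when N > 0.26/0.00803 = 32.4.
Without the predator, N → K = 95.9. Since 95.9 > 32.4, the predator can invade and persist.

Threshold N = 32.4; K > 32.4, so yes, the predator persists.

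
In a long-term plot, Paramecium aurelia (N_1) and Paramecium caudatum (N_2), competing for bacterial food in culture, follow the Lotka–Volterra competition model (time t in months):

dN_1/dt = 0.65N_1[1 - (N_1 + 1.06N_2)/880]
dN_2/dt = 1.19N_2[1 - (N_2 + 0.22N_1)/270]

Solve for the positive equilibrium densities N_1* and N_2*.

N_1* ≈ 774, N_2* ≈ 99.6

Setting both brackets to zero gives the nullclines N_1 + 1.06N_2 = 880 and 0.22N_1 + N_2 = 270.
Substituting N_2 = 270 - 0.22N_1 into the first: N_1(1 - 1.06·0.22) = 880 - 1.06·270.
So N_1* = 594/0.767 = 774, and then N_2* = 270 - 0.22·774 = 99.6.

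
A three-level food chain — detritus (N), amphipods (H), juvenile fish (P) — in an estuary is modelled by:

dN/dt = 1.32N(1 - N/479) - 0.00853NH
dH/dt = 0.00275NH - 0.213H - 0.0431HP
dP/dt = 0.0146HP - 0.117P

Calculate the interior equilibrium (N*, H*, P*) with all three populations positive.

N* ≈ 454, H* ≈ 8.01, P* ≈ 24

From dP/dt = 0: 0.0146H* = 0.117, so H* = 8.01.
From dN/dt = 0: 1.32(1 - N*/479) = 0.00853·8.01, giving N* = 479·(1 - 0.0518) = 454.
From dH/dt = 0: 0.00275·454 - 0.213 = 0.0431P*, so P* = 1.04/0.0431 = 24.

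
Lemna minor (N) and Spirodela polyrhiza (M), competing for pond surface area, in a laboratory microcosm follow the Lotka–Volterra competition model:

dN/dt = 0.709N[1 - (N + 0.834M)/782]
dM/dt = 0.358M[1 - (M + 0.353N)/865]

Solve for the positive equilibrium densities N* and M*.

N* ≈ 85.9, M* ≈ 835

Setting both brackets to zero gives the nullclines N + 0.834M = 782 and 0.353N + M = 865.
Substituting M = 865 - 0.353N into the first: N(1 - 0.834·0.353) = 782 - 0.834·865.
So N* = 60.6/0.706 = 85.9, and then M* = 865 - 0.353·85.9 = 835.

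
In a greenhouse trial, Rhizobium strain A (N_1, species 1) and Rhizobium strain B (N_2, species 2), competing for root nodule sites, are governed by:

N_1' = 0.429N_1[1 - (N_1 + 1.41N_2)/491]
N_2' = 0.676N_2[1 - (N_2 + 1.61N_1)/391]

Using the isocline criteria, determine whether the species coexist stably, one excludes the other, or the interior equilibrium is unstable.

unstable coexistence (outcome depends on initial conditions)

Compare the nullcline intercepts: K1/α12 = 491/1.41 = 348 < K2 = 391; K2/α21 = 391/1.61 = 243 < K1 = 491.
Since both are reversed, neither can invade when rare; the interior point is a saddle.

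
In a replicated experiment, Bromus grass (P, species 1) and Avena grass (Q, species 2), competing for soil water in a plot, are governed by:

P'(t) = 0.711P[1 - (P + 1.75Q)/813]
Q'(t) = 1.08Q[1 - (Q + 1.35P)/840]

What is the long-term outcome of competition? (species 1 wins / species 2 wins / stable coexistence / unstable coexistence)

unstable coexistence (outcome depends on initial conditions)

Compare the nullcline intercepts: K1/α12 = 813/1.75 = 465 < K2 = 840; K2/α21 = 840/1.35 = 622 < K1 = 813.
Since both are reversed, neither can invade when rare; the interior point is a saddle.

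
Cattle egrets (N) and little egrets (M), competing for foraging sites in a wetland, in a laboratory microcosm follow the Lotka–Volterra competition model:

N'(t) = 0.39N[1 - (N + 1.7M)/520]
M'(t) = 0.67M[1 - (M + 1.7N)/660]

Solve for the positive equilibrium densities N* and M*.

N* ≈ 319, M* ≈ 119

Setting both brackets to zero gives the nullclines N + 1.7M = 520 and 1.7N + M = 660.
Substituting M = 660 - 1.7N into the first: N(1 - 1.7·1.7) = 520 - 1.7·660.
So N* = -602/-1.89 = 319, and then M* = 660 - 1.7·319 = 119.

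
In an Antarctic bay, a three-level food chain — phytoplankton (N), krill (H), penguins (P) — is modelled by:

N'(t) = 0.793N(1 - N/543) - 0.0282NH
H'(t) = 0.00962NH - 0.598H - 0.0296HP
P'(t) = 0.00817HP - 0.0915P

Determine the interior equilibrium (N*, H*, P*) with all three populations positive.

From dP/dt = 0: 0.00817H* = 0.0915, so H* = 11.2.
From dN/dt = 0: 0.793(1 - N*/543) = 0.0282·11.2, giving N* = 543·(1 - 0.398) = 327.
From dH/dt = 0: 0.00962·327 - 0.598 = 0.0296P*, so P* = 2.55/0.0296 = 86.

N* ≈ 327, H* ≈ 11.2, P* ≈ 86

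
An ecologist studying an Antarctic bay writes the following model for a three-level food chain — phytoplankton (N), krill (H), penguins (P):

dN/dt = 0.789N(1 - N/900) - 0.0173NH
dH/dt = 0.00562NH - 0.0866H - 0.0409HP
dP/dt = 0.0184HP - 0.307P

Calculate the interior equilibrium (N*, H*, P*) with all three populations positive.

From dP/dt = 0: 0.0184H* = 0.307, so H* = 16.7.
From dN/dt = 0: 0.789(1 - N*/900) = 0.0173·16.7, giving N* = 900·(1 - 0.366) = 571.
From dH/dt = 0: 0.00562·571 - 0.0866 = 0.0409P*, so P* = 3.12/0.0409 = 76.3.

N* ≈ 571, H* ≈ 16.7, P* ≈ 76.3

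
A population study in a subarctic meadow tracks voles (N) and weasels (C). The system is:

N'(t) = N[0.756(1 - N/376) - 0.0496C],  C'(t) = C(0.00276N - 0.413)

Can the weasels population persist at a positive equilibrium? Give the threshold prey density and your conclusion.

Threshold N = 150; K > 150, so yes, the predator persists.

The predator equation gives dC/dt > 0 only when N > 0.413/0.00276 = 150.
Without the predator, N → K = 376. Since 376 > 150, the predator can invade and persist.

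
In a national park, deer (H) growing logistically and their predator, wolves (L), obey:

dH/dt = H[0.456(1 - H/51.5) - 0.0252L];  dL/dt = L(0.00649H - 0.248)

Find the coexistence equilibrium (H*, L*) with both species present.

H* ≈ 38.2, L* ≈ 4.67

From dL/dt = 0 with L > 0: 0.00649H* = 0.248, so H* = 38.2.
Substitute into dH/dt = 0: 0.456(1 - 38.2/51.5) = 0.0252L*.
The bracket is 0.258, giving L* = 0.118/0.0252 = 4.67.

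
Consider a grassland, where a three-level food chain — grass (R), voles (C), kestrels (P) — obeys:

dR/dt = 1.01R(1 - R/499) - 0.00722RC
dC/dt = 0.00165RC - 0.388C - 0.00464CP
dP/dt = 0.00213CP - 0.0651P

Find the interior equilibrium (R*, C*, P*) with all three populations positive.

R* ≈ 390, C* ≈ 30.6, P* ≈ 55.1

From dP/dt = 0: 0.00213C* = 0.0651, so C* = 30.6.
From dR/dt = 0: 1.01(1 - R*/499) = 0.00722·30.6, giving R* = 499·(1 - 0.218) = 390.
From dC/dt = 0: 0.00165·390 - 0.388 = 0.00464P*, so P* = 0.255/0.00464 = 55.1.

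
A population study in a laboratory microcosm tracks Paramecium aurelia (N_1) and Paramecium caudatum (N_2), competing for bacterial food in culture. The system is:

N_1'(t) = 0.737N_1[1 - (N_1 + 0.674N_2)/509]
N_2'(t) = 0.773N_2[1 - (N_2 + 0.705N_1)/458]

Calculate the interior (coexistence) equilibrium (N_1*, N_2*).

Setting both brackets to zero gives the nullclines N_1 + 0.674N_2 = 509 and 0.705N_1 + N_2 = 458.
Substituting N_2 = 458 - 0.705N_1 into the first: N_1(1 - 0.674·0.705) = 509 - 0.674·458.
So N_1* = 200/0.525 = 382, and then N_2* = 458 - 0.705·382 = 189.

N_1* ≈ 382, N_2* ≈ 189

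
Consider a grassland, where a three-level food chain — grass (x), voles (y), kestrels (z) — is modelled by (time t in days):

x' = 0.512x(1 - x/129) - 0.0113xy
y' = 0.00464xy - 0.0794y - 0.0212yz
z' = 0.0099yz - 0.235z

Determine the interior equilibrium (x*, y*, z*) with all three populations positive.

x* ≈ 61.4, y* ≈ 23.7, z* ≈ 9.7

From dz/dt = 0: 0.0099y* = 0.235, so y* = 23.7.
From dx/dt = 0: 0.512(1 - x*/129) = 0.0113·23.7, giving x* = 129·(1 - 0.524) = 61.4.
From dy/dt = 0: 0.00464·61.4 - 0.0794 = 0.0212z*, so z* = 0.206/0.0212 = 9.7.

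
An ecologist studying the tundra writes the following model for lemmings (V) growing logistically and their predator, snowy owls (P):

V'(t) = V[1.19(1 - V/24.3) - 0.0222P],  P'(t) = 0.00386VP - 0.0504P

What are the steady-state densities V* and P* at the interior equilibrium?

From dP/dt = 0 with P > 0: 0.00386V* = 0.0504, so V* = 13.1.
Substitute into dV/dt = 0: 1.19(1 - 13.1/24.3) = 0.0222P*.
The bracket is 0.463, giving P* = 0.551/0.0222 = 24.8.

V* ≈ 13.1, P* ≈ 24.8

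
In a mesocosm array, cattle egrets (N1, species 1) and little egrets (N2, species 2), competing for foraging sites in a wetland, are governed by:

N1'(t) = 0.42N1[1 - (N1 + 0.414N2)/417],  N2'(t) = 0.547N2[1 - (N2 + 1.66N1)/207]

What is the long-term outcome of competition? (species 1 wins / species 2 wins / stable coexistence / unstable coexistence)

Compare the nullcline intercepts: K1/α12 = 417/0.414 = 1010 > K2 = 207; K2/α21 = 207/1.66 = 125 < K1 = 417.
Since the inequalities point opposite ways, species 1 can invade but species 2 cannot.

species 1 excludes species 2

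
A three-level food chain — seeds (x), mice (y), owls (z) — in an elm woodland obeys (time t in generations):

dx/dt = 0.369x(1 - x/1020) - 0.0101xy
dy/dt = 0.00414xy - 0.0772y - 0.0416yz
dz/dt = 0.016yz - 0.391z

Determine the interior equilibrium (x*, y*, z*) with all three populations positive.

From dz/dt = 0: 0.016y* = 0.391, so y* = 24.4.
From dx/dt = 0: 0.369(1 - x*/1020) = 0.0101·24.4, giving x* = 1020·(1 - 0.669) = 338.
From dy/dt = 0: 0.00414·338 - 0.0772 = 0.0416z*, so z* = 1.32/0.0416 = 31.8.

x* ≈ 338, y* ≈ 24.4, z* ≈ 31.8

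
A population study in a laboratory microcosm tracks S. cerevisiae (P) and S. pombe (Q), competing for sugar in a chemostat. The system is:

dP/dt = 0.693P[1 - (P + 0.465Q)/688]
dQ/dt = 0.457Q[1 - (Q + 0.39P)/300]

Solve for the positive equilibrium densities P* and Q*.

P* ≈ 670, Q* ≈ 38.7

Setting both brackets to zero gives the nullclines P + 0.465Q = 688 and 0.39P + Q = 300.
Substituting Q = 300 - 0.39P into the first: P(1 - 0.465·0.39) = 688 - 0.465·300.
So P* = 548/0.819 = 670, and then Q* = 300 - 0.39·670 = 38.7.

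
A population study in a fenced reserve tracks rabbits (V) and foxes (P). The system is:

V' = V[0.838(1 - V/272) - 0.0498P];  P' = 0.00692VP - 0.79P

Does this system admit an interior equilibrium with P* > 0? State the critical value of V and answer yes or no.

The predator equation gives dP/dt > 0 only when V > 0.79/0.00692 = 114.
Without the predator, V → K = 272. Since 272 > 114, the predator can invade and persist.

Threshold V = 114; K > 114, so yes, the predator persists.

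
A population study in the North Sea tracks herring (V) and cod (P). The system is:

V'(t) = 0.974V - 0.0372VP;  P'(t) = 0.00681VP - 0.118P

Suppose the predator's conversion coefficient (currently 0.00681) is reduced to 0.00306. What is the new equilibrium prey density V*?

At the interior fixed point, setting dP/dt = 0 with P > 0 fixes V* = (predator death rate)/(VP coefficient) — independent of the other coefficients.
With the change, V* = 0.118/0.00306 = 38.6; it rises from 17.3.

V* ≈ 38.6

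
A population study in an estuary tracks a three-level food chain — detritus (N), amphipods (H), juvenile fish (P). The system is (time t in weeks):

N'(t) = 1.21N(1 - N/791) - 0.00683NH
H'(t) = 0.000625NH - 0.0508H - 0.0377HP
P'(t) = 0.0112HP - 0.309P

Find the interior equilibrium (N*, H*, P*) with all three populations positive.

From dP/dt = 0: 0.0112H* = 0.309, so H* = 27.6.
From dN/dt = 0: 1.21(1 - N*/791) = 0.00683·27.6, giving N* = 791·(1 - 0.156) = 668.
From dH/dt = 0: 0.000625·668 - 0.0508 = 0.0377P*, so P* = 0.367/0.0377 = 9.72.

N* ≈ 668, H* ≈ 27.6, P* ≈ 9.72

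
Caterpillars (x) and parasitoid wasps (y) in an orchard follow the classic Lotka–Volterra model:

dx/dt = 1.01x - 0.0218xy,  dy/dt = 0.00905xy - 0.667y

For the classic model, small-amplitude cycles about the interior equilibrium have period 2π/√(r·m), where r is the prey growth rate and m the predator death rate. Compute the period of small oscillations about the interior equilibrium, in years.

Here r = 1.01 and m = 0.667, so r·m = 0.674.
ω = √0.674 = 0.821 per year, hence T = 2π/ω ≈ 7.66 years.

T ≈ 7.66 years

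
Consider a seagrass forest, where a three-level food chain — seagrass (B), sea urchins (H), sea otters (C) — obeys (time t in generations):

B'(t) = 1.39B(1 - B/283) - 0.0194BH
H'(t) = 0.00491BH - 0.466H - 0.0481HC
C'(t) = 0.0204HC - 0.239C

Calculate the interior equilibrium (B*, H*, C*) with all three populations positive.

From dC/dt = 0: 0.0204H* = 0.239, so H* = 11.7.
From dB/dt = 0: 1.39(1 - B*/283) = 0.0194·11.7, giving B* = 283·(1 - 0.164) = 237.
From dH/dt = 0: 0.00491·237 - 0.466 = 0.0481C*, so C* = 0.696/0.0481 = 14.5.

B* ≈ 237, H* ≈ 11.7, C* ≈ 14.5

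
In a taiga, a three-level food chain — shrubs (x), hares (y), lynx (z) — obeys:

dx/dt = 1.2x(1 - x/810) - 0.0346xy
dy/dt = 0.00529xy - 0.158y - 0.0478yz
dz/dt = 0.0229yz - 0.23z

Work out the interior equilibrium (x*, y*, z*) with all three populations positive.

From dz/dt = 0: 0.0229y* = 0.23, so y* = 10.
From dx/dt = 0: 1.2(1 - x*/810) = 0.0346·10, giving x* = 810·(1 - 0.29) = 575.
From dy/dt = 0: 0.00529·575 - 0.158 = 0.0478z*, so z* = 2.89/0.0478 = 60.4.

x* ≈ 575, y* ≈ 10, z* ≈ 60.4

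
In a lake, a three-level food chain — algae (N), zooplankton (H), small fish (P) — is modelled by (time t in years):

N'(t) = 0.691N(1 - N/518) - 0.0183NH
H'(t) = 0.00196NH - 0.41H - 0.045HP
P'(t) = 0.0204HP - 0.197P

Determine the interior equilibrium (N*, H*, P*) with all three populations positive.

From dP/dt = 0: 0.0204H* = 0.197, so H* = 9.66.
From dN/dt = 0: 0.691(1 - N*/518) = 0.0183·9.66, giving N* = 518·(1 - 0.256) = 386.
From dH/dt = 0: 0.00196·386 - 0.41 = 0.045P*, so P* = 0.346/0.045 = 7.68.

N* ≈ 386, H* ≈ 9.66, P* ≈ 7.68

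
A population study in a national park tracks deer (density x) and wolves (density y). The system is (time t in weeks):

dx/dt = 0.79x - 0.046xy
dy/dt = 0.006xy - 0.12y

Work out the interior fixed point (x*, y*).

x* ≈ 20, y* ≈ 17.2

Set dy/dt = 0 with y > 0: 0.006x - 0.12 = 0, so x* = 0.12/0.006 = 20.
Set dx/dt = 0 with x > 0: 0.79 - 0.046y = 0, so y* = 0.79/0.046 = 17.2.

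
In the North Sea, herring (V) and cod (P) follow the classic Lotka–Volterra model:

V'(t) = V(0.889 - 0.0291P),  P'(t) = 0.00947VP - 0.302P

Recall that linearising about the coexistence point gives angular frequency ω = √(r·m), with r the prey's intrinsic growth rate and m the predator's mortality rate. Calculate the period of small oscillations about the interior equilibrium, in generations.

Here r = 0.889 and m = 0.302, so r·m = 0.268.
ω = √0.268 = 0.518 per generation, hence T = 2π/ω ≈ 12.1 generations.

T ≈ 12.1 generations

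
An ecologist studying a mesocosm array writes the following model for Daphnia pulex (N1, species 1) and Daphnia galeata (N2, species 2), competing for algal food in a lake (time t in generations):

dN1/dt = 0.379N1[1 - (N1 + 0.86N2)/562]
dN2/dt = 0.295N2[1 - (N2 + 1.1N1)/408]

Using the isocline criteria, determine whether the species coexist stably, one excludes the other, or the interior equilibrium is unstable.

Compare the nullcline intercepts: K1/α12 = 562/0.86 = 653 > K2 = 408; K2/α21 = 408/1.1 = 371 < K1 = 562.
Since the inequalities point opposite ways, species 1 can invade but species 2 cannot.

species 1 excludes species 2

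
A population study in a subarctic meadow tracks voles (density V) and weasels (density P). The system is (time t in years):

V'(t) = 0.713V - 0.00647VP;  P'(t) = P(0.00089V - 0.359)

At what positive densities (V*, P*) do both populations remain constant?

Set dP/dt = 0 with P > 0: 0.00089V - 0.359 = 0, so V* = 0.359/0.00089 = 403.
Set dV/dt = 0 with V > 0: 0.713 - 0.00647P = 0, so P* = 0.713/0.00647 = 110.

V* ≈ 403, P* ≈ 110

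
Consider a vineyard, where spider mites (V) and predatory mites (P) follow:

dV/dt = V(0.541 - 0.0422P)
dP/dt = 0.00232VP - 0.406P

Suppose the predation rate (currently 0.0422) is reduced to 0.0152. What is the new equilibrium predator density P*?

P* ≈ 35.6

At the interior fixed point, setting dV/dt = 0 with V > 0 fixes P* = (prey growth rate)/(VP coefficient) — independent of the other coefficients.
With the change, P* = 0.541/0.0152 = 35.6; it rises from 12.8.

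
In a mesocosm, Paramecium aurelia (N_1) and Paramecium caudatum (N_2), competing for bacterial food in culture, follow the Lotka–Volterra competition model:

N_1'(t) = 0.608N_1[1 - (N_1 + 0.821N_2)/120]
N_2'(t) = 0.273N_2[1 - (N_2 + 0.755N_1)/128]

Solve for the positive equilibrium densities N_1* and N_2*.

Setting both brackets to zero gives the nullclines N_1 + 0.821N_2 = 120 and 0.755N_1 + N_2 = 128.
Substituting N_2 = 128 - 0.755N_1 into the first: N_1(1 - 0.821·0.755) = 120 - 0.821·128.
So N_1* = 14.9/0.38 = 39.2, and then N_2* = 128 - 0.755·39.2 = 98.4.

N_1* ≈ 39.2, N_2* ≈ 98.4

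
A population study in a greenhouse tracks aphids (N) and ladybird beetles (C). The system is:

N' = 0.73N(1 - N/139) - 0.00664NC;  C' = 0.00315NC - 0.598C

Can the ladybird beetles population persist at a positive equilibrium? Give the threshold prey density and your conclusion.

The predator equation gives dC/dt > 0 only when N > 0.598/0.00315 = 190.
Without the predator, N → K = 139. Since 139 < 190, the predator cannot invade.

Threshold N = 190; K < 190, so no, the predator goes extinct.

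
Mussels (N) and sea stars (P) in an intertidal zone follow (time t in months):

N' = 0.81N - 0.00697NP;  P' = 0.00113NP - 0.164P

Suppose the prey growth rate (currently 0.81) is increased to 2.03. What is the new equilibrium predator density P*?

P* ≈ 291

At the interior fixed point, setting dN/dt = 0 with N > 0 fixes P* = (prey growth rate)/(NP coefficient) — independent of the other coefficients.
With the change, P* = 2.03/0.00697 = 291; it rises from 116.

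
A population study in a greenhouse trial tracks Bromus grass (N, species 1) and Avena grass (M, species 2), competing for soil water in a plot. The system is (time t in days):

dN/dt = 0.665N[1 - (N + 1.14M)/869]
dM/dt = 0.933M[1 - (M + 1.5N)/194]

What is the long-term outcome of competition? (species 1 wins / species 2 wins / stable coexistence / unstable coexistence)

Compare the nullcline intercepts: K1/α12 = 869/1.14 = 762 > K2 = 194; K2/α21 = 194/1.5 = 129 < K1 = 869.
Since the inequalities point opposite ways, species 1 can invade but species 2 cannot.

species 1 excludes species 2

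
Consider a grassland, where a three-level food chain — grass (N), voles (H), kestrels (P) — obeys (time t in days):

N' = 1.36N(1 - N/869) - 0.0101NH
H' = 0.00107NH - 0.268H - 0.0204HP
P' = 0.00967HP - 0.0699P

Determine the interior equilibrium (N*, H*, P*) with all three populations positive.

From dP/dt = 0: 0.00967H* = 0.0699, so H* = 7.23.
From dN/dt = 0: 1.36(1 - N*/869) = 0.0101·7.23, giving N* = 869·(1 - 0.0537) = 822.
From dH/dt = 0: 0.00107·822 - 0.268 = 0.0204P*, so P* = 0.612/0.0204 = 30.

N* ≈ 822, H* ≈ 7.23, P* ≈ 30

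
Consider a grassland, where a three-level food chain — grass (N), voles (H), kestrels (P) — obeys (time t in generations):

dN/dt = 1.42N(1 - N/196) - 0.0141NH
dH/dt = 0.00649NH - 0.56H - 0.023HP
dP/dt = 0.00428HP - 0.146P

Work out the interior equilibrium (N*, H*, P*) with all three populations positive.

N* ≈ 130, H* ≈ 34.1, P* ≈ 12.2

From dP/dt = 0: 0.00428H* = 0.146, so H* = 34.1.
From dN/dt = 0: 1.42(1 - N*/196) = 0.0141·34.1, giving N* = 196·(1 - 0.339) = 130.
From dH/dt = 0: 0.00649·130 - 0.56 = 0.023P*, so P* = 0.281/0.023 = 12.2.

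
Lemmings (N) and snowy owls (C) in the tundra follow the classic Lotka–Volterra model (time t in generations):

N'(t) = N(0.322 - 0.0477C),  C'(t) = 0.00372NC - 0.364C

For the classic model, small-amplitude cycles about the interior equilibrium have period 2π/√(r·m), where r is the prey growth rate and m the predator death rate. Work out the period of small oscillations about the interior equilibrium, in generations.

Here r = 0.322 and m = 0.364, so r·m = 0.117.
ω = √0.117 = 0.342 per generation, hence T = 2π/ω ≈ 18.4 generations.

T ≈ 18.4 generations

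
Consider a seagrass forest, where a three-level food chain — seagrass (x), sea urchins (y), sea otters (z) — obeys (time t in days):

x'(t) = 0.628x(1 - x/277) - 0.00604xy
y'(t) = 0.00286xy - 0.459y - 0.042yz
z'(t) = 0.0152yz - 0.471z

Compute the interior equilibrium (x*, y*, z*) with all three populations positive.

From dz/dt = 0: 0.0152y* = 0.471, so y* = 31.
From dx/dt = 0: 0.628(1 - x*/277) = 0.00604·31, giving x* = 277·(1 - 0.298) = 194.
From dy/dt = 0: 0.00286·194 - 0.459 = 0.042z*, so z* = 0.0971/0.042 = 2.31.

x* ≈ 194, y* ≈ 31, z* ≈ 2.31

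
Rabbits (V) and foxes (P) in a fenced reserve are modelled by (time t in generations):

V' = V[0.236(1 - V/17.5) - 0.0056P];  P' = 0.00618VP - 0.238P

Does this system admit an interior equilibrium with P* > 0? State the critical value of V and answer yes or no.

Threshold V = 38.5; K < 38.5, so no, the predator goes extinct.

The predator equation gives dP/dt > 0 only when V > 0.238/0.00618 = 38.5.
Without the predator, V → K = 17.5. Since 17.5 < 38.5, the predator cannot invade.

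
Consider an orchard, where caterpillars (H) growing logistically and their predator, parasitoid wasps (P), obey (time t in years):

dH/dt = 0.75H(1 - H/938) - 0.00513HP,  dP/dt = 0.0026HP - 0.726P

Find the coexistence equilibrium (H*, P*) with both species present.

From dP/dt = 0 with P > 0: 0.0026H* = 0.726, so H* = 279.
Substitute into dH/dt = 0: 0.75(1 - 279/938) = 0.00513P*.
The bracket is 0.702, giving P* = 0.527/0.00513 = 103.

H* ≈ 279, P* ≈ 103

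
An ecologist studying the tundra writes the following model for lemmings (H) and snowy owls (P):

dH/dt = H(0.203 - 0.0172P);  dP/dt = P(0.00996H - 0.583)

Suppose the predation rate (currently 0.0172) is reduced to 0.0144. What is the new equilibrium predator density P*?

At the interior fixed point, setting dH/dt = 0 with H > 0 fixes P* = (prey growth rate)/(HP coefficient) — independent of the other coefficients.
With the change, P* = 0.203/0.0144 = 14.1; it rises from 11.8.

P* ≈ 14.1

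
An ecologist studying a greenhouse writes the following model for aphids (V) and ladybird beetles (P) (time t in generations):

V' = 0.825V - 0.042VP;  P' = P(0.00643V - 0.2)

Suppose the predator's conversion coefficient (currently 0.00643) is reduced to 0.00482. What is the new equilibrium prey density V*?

V* ≈ 41.5

At the interior fixed point, setting dP/dt = 0 with P > 0 fixes V* = (predator death rate)/(VP coefficient) — independent of the other coefficients.
With the change, V* = 0.2/0.00482 = 41.5; it rises from 31.1.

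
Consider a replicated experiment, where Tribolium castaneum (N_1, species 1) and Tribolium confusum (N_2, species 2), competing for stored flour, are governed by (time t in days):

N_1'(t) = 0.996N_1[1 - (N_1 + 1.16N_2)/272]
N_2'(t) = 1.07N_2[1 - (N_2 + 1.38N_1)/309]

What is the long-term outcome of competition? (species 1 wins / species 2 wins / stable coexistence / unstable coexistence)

Compare the nullcline intercepts: K1/α12 = 272/1.16 = 234 < K2 = 309; K2/α21 = 309/1.38 = 224 < K1 = 272.
Since both are reversed, neither can invade when rare; the interior point is a saddle.

unstable coexistence (outcome depends on initial conditions)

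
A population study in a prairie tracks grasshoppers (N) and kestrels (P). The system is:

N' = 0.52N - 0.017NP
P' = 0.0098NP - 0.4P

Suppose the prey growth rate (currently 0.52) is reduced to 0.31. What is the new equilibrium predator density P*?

P* ≈ 18.2

At the interior fixed point, setting dN/dt = 0 with N > 0 fixes P* = (prey growth rate)/(NP coefficient) — independent of the other coefficients.
With the change, P* = 0.31/0.017 = 18.2; it falls from 30.6.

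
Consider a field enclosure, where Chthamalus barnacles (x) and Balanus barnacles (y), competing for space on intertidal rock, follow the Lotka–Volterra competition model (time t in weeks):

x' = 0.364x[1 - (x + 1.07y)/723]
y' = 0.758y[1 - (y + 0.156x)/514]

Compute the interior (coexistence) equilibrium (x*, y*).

x* ≈ 208, y* ≈ 482

Setting both brackets to zero gives the nullclines x + 1.07y = 723 and 0.156x + y = 514.
Substituting y = 514 - 0.156x into the first: x(1 - 1.07·0.156) = 723 - 1.07·514.
So x* = 173/0.833 = 208, and then y* = 514 - 0.156·208 = 482.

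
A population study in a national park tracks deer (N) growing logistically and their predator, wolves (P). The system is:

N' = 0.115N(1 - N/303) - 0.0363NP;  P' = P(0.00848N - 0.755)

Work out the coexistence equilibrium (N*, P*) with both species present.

N* ≈ 89, P* ≈ 2.24

From dP/dt = 0 with P > 0: 0.00848N* = 0.755, so N* = 89.
Substitute into dN/dt = 0: 0.115(1 - 89/303) = 0.0363P*.
The bracket is 0.706, giving P* = 0.0812/0.0363 = 2.24.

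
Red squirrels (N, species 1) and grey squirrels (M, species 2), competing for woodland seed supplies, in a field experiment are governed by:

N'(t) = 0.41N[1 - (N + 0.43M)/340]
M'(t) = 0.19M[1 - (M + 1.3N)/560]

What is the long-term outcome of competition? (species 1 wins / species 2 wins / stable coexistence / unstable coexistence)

stable coexistence

Compare the nullcline intercepts: K1/α12 = 340/0.43 = 791 > K2 = 560; K2/α21 = 560/1.3 = 431 > K1 = 340.
Since both inequalities hold, each species can invade when rare, so the interior equilibrium is stable.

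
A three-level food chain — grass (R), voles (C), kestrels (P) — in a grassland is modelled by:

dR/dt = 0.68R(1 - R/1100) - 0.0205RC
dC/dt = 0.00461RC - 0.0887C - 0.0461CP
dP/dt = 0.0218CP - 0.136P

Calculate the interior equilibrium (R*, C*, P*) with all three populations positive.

From dP/dt = 0: 0.0218C* = 0.136, so C* = 6.24.
From dR/dt = 0: 0.68(1 - R*/1100) = 0.0205·6.24, giving R* = 1100·(1 - 0.188) = 893.
From dC/dt = 0: 0.00461·893 - 0.0887 = 0.0461P*, so P* = 4.03/0.0461 = 87.4.

R* ≈ 893, C* ≈ 6.24, P* ≈ 87.4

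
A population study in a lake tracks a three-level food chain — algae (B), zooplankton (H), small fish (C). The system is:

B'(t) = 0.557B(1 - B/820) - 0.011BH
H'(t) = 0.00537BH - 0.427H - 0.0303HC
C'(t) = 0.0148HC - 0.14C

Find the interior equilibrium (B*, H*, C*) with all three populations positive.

From dC/dt = 0: 0.0148H* = 0.14, so H* = 9.46.
From dB/dt = 0: 0.557(1 - B*/820) = 0.011·9.46, giving B* = 820·(1 - 0.187) = 667.
From dH/dt = 0: 0.00537·667 - 0.427 = 0.0303C*, so C* = 3.15/0.0303 = 104.

B* ≈ 667, H* ≈ 9.46, C* ≈ 104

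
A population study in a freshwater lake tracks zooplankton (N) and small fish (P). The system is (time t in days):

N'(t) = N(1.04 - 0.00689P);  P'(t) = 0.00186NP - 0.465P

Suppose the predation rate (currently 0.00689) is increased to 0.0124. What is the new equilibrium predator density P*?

P* ≈ 83.9

At the interior fixed point, setting dN/dt = 0 with N > 0 fixes P* = (prey growth rate)/(NP coefficient) — independent of the other coefficients.
With the change, P* = 1.04/0.0124 = 83.9; it falls from 151.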